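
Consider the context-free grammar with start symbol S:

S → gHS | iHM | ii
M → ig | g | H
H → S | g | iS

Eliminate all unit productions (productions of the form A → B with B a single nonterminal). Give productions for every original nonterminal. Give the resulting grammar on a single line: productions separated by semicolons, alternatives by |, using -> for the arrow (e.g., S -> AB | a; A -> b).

S -> ii | gHS | iHM; H -> g | iS | ii | gHS | iHM; M -> g | iS | ig | ii | gHS | iHM

Unit productions: H->S, M->H.
Unit pairs (A ⇒* B via units): (H,S), (M,H), (M,S).
S: inherits non-unit rules of {S} → gHS | iHM | ii.
H: inherits non-unit rules of {H, S} → g | gHS | iHM | iS | ii.
M: inherits non-unit rules of {H, M, S} → g | gHS | iHM | iS | ig | ii.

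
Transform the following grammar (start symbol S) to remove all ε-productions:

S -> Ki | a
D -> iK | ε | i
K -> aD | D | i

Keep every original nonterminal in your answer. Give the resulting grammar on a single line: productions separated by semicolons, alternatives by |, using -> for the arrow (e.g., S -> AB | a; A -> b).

Nullable set: {D, K}.
S -> Ki: K nullable, giving Ki | i.
Drop D -> ε.
D -> iK: K nullable, giving i | iK.
K -> D: D nullable, giving D.
K -> aD: D nullable, giving a | aD.
Unchanged (no nullable symbols): S -> a; D -> i; K -> i.

S -> a | i | Ki; D -> i | iK; K -> D | a | i | aD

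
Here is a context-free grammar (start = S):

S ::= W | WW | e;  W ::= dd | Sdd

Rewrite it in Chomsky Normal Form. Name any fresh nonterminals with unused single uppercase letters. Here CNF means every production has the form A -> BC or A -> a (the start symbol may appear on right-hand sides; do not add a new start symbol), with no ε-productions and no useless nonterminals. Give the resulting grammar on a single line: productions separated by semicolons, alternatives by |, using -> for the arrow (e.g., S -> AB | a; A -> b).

No ε-productions.
After unit-elimination: S -> e | WW | dd | Sdd; W -> dd | Sdd.
TERM: introduce A -> d and substitute in every rule of length ≥2.
BIN: S -> SAA becomes S -> SB, B -> AA; W -> SAA becomes W -> SC, C -> AA.

S -> e | AA | SB | WW; A -> d; B -> AA; C -> AA; W -> AA | SC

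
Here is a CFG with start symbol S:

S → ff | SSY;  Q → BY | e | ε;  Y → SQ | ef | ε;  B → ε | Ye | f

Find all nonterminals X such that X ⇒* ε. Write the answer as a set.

Directly nullable (have an ε-rule): {B, Q, Y}.
Not nullable: S — each has a terminal in every rule's right-hand side or depends on a non-nullable symbol.

{B, Q, Y}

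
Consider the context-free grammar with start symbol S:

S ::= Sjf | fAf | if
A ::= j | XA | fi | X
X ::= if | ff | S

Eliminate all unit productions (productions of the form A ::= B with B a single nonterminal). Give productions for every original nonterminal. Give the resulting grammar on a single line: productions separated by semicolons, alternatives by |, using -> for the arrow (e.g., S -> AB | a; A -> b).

Unit productions: A->X, X->S.
Unit pairs (A ⇒* B via units): (A,S), (A,X), (X,S).
S: inherits non-unit rules of {S} → Sjf | fAf | if.
A: inherits non-unit rules of {A, S, X} → Sjf | XA | fAf | ff | fi | if | j.
X: inherits non-unit rules of {S, X} → Sjf | fAf | ff | if.

S -> if | Sjf | fAf; A -> j | XA | ff | fi | if | Sjf | fAf; X -> ff | if | Sjf | fAf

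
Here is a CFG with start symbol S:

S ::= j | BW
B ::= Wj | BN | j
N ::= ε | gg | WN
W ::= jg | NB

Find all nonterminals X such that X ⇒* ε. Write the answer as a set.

{N}

Directly nullable (have an ε-rule): {N}.
Not nullable: B, S, W — each has a terminal in every rule's right-hand side or depends on a non-nullable symbol.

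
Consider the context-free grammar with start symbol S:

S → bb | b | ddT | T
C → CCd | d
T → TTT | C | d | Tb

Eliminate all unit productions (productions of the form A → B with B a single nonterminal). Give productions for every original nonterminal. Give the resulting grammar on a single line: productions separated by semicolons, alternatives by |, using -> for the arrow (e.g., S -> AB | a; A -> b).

Unit productions: S->T, T->C.
Unit pairs (A ⇒* B via units): (S,C), (S,T), (T,C).
S: inherits non-unit rules of {C, S, T} → CCd | TTT | Tb | b | bb | d | ddT.
C: inherits non-unit rules of {C} → CCd | d.
T: inherits non-unit rules of {C, T} → CCd | TTT | Tb | d.

S -> b | d | Tb | bb | CCd | TTT | ddT; C -> d | CCd; T -> d | Tb | CCd | TTT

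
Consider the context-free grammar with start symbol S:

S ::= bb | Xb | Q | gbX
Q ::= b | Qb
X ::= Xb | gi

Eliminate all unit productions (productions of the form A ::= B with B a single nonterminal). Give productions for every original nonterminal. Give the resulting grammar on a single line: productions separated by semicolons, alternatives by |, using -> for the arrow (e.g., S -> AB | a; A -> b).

Unit productions: S->Q.
Unit pairs (A ⇒* B via units): (S,Q).
S: inherits non-unit rules of {Q, S} → Qb | Xb | b | bb | gbX.
Q: inherits non-unit rules of {Q} → Qb | b.
X: inherits non-unit rules of {X} → Xb | gi.

S -> b | Qb | Xb | bb | gbX; Q -> b | Qb; X -> Xb | gi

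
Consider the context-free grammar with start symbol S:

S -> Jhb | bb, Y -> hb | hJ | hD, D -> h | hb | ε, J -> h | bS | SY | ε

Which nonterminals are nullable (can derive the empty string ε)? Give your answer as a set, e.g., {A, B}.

Directly nullable (have an ε-rule): {D, J}.
Not nullable: S, Y — each has a terminal in every rule's right-hand side or depends on a non-nullable symbol.

{D, J}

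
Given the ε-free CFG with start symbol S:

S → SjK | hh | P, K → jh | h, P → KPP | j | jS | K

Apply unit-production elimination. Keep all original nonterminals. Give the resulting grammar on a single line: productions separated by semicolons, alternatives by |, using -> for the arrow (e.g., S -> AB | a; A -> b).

S -> h | j | hh | jS | jh | KPP | SjK; K -> h | jh; P -> h | j | jS | jh | KPP

Unit productions: P->K, S->P.
Unit pairs (A ⇒* B via units): (P,K), (S,K), (S,P).
S: inherits non-unit rules of {K, P, S} → KPP | SjK | h | hh | j | jS | jh.
K: inherits non-unit rules of {K} → h | jh.
P: inherits non-unit rules of {K, P} → KPP | h | j | jS | jh.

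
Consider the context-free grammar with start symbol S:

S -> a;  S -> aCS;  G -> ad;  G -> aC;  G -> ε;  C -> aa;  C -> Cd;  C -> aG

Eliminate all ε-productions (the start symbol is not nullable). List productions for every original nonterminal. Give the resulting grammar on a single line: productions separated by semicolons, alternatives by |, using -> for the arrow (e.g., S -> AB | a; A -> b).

Nullable set: {G}.
C -> aG: G nullable, giving a | aG.
Drop G -> ε.
Unchanged (no nullable symbols): S -> a; S -> aCS; C -> Cd; C -> aa; G -> aC; G -> ad.

S -> a | aCS; C -> a | Cd | aG | aa; G -> aC | ad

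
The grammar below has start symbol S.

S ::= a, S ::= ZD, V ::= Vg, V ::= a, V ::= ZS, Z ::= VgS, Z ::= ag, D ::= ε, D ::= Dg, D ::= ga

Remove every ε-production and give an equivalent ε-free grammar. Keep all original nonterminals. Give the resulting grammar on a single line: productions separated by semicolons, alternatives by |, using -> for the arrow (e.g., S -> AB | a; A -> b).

Nullable set: {D}.
S -> ZD: D nullable, giving Z | ZD.
Drop D -> ε.
D -> Dg: D nullable, giving Dg | g.
Unchanged (no nullable symbols): S -> a; D -> ga; V -> Vg; V -> ZS; V -> a; Z -> VgS; Z -> ag.

S -> Z | a | ZD; D -> g | Dg | ga; V -> a | Vg | ZS; Z -> ag | VgS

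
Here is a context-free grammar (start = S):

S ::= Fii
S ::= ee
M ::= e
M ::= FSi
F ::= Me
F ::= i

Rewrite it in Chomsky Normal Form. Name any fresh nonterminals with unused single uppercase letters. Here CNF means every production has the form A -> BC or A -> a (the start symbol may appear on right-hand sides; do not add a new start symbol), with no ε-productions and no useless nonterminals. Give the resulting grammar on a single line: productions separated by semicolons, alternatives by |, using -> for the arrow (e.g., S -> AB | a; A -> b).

No ε-productions.
No unit productions to eliminate.
TERM: introduce A -> e, B -> i and substitute in every rule of length ≥2.
BIN: M -> FSB becomes M -> FC, C -> SB; S -> FBB becomes S -> FD, D -> BB.

S -> AA | FD; A -> e; B -> i; C -> SB; D -> BB; F -> i | MA; M -> e | FC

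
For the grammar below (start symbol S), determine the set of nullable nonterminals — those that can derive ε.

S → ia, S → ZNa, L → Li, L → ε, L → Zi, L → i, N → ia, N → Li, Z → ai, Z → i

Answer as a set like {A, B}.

{L}

Directly nullable (have an ε-rule): {L}.
Not nullable: N, S, Z — each has a terminal in every rule's right-hand side or depends on a non-nullable symbol.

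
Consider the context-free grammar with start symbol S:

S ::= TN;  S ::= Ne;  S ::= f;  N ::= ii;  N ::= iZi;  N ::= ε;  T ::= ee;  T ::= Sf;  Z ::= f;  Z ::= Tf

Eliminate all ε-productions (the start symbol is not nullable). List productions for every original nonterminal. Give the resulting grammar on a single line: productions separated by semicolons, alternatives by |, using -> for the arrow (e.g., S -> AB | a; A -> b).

S -> T | e | f | Ne | TN; N -> ii | iZi; T -> Sf | ee; Z -> f | Tf

Nullable set: {N}.
S -> Ne: N nullable, giving Ne | e.
S -> TN: N nullable, giving T | TN.
Drop N -> ε.
Unchanged (no nullable symbols): S -> f; N -> iZi; N -> ii; T -> Sf; T -> ee; Z -> Tf; Z -> f.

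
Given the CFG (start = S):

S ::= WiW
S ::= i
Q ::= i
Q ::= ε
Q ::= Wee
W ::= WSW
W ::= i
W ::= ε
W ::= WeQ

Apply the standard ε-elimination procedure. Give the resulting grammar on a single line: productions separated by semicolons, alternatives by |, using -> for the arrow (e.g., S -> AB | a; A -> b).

Nullable set: {Q, W}.
S -> WiW: W, W nullable, giving Wi | WiW | i | iW.
Drop Q -> ε.
Q -> Wee: W nullable, giving Wee | ee.
Drop W -> ε.
W -> WSW: W, W nullable, giving S | SW | WS | WSW.
W -> WeQ: W, Q nullable, giving We | WeQ | e | eQ.
Unchanged (no nullable symbols): S -> i; Q -> i; W -> i.

S -> i | Wi | iW | WiW; Q -> i | ee | Wee; W -> S | e | i | SW | WS | We | eQ | WSW | WeQ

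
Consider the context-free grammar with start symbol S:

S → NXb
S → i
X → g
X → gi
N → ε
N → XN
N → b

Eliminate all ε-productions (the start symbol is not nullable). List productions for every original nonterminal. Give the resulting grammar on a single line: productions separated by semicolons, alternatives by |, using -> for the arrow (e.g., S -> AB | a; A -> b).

Nullable set: {N}.
S -> NXb: N nullable, giving NXb | Xb.
Drop N -> ε.
N -> XN: N nullable, giving X | XN.
Unchanged (no nullable symbols): S -> i; N -> b; X -> g; X -> gi.

S -> i | Xb | NXb; N -> X | b | XN; X -> g | gi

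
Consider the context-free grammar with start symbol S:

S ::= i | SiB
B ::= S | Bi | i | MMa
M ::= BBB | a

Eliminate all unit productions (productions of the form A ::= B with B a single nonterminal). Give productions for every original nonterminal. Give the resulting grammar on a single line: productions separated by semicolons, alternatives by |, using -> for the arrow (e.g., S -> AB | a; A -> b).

Unit productions: B->S.
Unit pairs (A ⇒* B via units): (B,S).
S: inherits non-unit rules of {S} → SiB | i.
B: inherits non-unit rules of {B, S} → Bi | MMa | SiB | i.
M: inherits non-unit rules of {M} → BBB | a.

S -> i | SiB; B -> i | Bi | MMa | SiB; M -> a | BBB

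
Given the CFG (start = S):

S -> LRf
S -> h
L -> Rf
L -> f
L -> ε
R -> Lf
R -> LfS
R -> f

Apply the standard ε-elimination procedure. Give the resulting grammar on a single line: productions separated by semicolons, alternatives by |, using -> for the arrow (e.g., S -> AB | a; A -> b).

S -> h | Rf | LRf; L -> f | Rf; R -> f | Lf | fS | LfS

Nullable set: {L}.
S -> LRf: L nullable, giving LRf | Rf.
Drop L -> ε.
R -> Lf: L nullable, giving Lf | f.
R -> LfS: L nullable, giving LfS | fS.
Unchanged (no nullable symbols): S -> h; L -> Rf; L -> f; R -> f.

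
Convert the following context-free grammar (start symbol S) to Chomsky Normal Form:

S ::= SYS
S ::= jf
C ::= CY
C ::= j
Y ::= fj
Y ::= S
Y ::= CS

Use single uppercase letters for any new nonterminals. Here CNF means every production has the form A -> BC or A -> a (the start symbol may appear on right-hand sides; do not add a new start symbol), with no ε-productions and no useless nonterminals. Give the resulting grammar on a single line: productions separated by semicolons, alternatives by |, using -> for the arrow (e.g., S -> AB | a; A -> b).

S -> AB | SD; A -> j; B -> f; C -> j | CY; D -> YS; E -> YS; Y -> AB | BA | CS | SE

No ε-productions.
After unit-elimination: S -> jf | SYS; C -> j | CY; Y -> CS | fj | jf | SYS.
TERM: introduce B -> f, A -> j and substitute in every rule of length ≥2.
BIN: S -> SYS becomes S -> SD, D -> YS; Y -> SYS becomes Y -> SE, E -> YS.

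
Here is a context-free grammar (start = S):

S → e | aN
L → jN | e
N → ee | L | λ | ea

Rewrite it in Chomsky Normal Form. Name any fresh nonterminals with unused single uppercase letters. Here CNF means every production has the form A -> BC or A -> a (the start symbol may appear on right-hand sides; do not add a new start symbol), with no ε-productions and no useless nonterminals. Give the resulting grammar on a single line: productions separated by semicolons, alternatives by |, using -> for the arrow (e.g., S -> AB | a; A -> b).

S -> a | e | CN; A -> j; B -> e; C -> a; N -> e | j | AN | BB | BC

Nullable: {N}; after ε-elimination: S -> a | e | aN; L -> e | j | jN; N -> L | ea | ee.
After unit-elimination: S -> a | e | aN; L -> e | j | jN; N -> e | j | ea | ee | jN.
TERM: introduce C -> a, B -> e, A -> j and substitute in every rule of length ≥2.
Drop unreachable/unproductive: L.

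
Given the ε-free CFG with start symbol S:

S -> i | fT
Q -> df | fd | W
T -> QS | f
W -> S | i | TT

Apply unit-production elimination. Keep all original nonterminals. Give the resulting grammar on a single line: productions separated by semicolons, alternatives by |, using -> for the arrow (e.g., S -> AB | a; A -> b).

S -> i | fT; Q -> i | TT | df | fT | fd; T -> f | QS; W -> i | TT | fT

Unit productions: Q->W, W->S.
Unit pairs (A ⇒* B via units): (Q,S), (Q,W), (W,S).
S: inherits non-unit rules of {S} → fT | i.
Q: inherits non-unit rules of {Q, S, W} → TT | df | fT | fd | i.
T: inherits non-unit rules of {T} → QS | f.
W: inherits non-unit rules of {S, W} → TT | fT | i.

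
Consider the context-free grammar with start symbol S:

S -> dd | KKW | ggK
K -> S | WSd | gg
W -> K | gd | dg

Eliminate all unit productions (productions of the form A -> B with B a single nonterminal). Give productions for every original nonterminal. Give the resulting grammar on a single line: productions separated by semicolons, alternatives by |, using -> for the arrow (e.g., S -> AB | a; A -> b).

Unit productions: K->S, W->K.
Unit pairs (A ⇒* B via units): (K,S), (W,K), (W,S).
S: inherits non-unit rules of {S} → KKW | dd | ggK.
K: inherits non-unit rules of {K, S} → KKW | WSd | dd | gg | ggK.
W: inherits non-unit rules of {K, S, W} → KKW | WSd | dd | dg | gd | gg | ggK.

S -> dd | KKW | ggK; K -> dd | gg | KKW | WSd | ggK; W -> dd | dg | gd | gg | KKW | WSd | ggK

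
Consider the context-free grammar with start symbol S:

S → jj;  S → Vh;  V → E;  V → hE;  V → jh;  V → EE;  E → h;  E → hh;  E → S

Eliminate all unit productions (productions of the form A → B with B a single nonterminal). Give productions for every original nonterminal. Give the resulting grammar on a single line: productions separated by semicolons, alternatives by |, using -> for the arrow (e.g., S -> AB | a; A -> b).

S -> Vh | jj; E -> h | Vh | hh | jj; V -> h | EE | Vh | hE | hh | jh | jj

Unit productions: E->S, V->E.
Unit pairs (A ⇒* B via units): (E,S), (V,E), (V,S).
S: inherits non-unit rules of {S} → Vh | jj.
E: inherits non-unit rules of {E, S} → Vh | h | hh | jj.
V: inherits non-unit rules of {E, S, V} → EE | Vh | h | hE | hh | jh | jj.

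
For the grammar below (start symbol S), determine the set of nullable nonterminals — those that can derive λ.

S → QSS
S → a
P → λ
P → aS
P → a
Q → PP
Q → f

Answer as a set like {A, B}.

{P, Q}

Directly nullable (have an ε-rule): {P}.
Q is nullable via Q -> PP (every symbol on the right is already known nullable).
Not nullable: S — each has a terminal in every rule's right-hand side or depends on a non-nullable symbol.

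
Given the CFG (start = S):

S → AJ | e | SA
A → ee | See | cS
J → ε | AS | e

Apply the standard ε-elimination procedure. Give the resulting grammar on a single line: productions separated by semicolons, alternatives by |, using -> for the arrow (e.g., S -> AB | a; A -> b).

Nullable set: {J}.
S -> AJ: J nullable, giving A | AJ.
Drop J -> ε.
Unchanged (no nullable symbols): S -> SA; S -> e; A -> See; A -> cS; A -> ee; J -> AS; J -> e.

S -> A | e | AJ | SA; A -> cS | ee | See; J -> e | AS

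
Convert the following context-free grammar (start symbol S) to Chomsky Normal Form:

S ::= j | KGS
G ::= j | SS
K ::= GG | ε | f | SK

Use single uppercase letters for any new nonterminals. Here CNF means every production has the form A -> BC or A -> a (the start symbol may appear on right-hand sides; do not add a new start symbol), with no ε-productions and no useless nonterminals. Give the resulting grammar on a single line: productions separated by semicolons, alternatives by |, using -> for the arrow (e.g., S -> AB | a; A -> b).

Nullable: {K}; after ε-elimination: S -> j | GS | KGS; G -> j | SS; K -> S | f | GG | SK.
After unit-elimination: S -> j | GS | KGS; G -> j | SS; K -> f | j | GG | GS | SK | KGS.
BIN: K -> KGS becomes K -> KA, A -> GS; S -> KGS becomes S -> KB, B -> GS.

S -> j | GS | KB; A -> GS; B -> GS; G -> j | SS; K -> f | j | GG | GS | KA | SK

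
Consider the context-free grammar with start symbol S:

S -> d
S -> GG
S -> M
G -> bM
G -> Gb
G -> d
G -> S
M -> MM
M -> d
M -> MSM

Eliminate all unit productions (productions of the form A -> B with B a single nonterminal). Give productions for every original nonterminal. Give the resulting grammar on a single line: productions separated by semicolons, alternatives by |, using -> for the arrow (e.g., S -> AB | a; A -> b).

Unit productions: G->S, S->M.
Unit pairs (A ⇒* B via units): (G,M), (G,S), (S,M).
S: inherits non-unit rules of {M, S} → GG | MM | MSM | d.
G: inherits non-unit rules of {G, M, S} → GG | Gb | MM | MSM | bM | d.
M: inherits non-unit rules of {M} → MM | MSM | d.

S -> d | GG | MM | MSM; G -> d | GG | Gb | MM | bM | MSM; M -> d | MM | MSM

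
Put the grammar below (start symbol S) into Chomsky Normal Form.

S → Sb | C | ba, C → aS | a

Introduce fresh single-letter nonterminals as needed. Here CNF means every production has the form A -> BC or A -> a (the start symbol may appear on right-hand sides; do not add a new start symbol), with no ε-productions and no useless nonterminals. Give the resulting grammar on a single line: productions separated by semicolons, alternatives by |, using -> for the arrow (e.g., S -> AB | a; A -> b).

S -> a | AS | BA | SB; A -> a; B -> b

No ε-productions.
After unit-elimination: S -> a | Sb | aS | ba; C -> a | aS.
TERM: introduce A -> a, B -> b and substitute in every rule of length ≥2.
Drop unreachable/unproductive: C.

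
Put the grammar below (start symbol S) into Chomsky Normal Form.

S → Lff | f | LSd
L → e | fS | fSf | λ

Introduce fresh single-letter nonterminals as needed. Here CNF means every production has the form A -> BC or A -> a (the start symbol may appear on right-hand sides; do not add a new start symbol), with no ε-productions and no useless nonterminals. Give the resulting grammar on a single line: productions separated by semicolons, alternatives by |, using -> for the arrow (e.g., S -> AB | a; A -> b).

S -> f | AA | LD | LE | SB; A -> f; B -> d; C -> SA; D -> AA; E -> SB; L -> e | AC | AS

Nullable: {L}; after ε-elimination: S -> f | Sd | ff | LSd | Lff; L -> e | fS | fSf.
No unit productions to eliminate.
TERM: introduce B -> d, A -> f and substitute in every rule of length ≥2.
BIN: L -> ASA becomes L -> AC, C -> SA; S -> LAA becomes S -> LD, D -> AA; S -> LSB becomes S -> LE, E -> SB.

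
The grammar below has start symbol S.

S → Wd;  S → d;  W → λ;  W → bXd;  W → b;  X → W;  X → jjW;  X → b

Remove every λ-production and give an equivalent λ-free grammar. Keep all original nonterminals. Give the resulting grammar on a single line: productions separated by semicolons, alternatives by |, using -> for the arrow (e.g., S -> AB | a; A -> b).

Nullable set: {W, X}.
S -> Wd: W nullable, giving Wd | d.
Drop W -> λ.
W -> bXd: X nullable, giving bXd | bd.
X -> W: W nullable, giving W.
X -> jjW: W nullable, giving jj | jjW.
Unchanged (no nullable symbols): S -> d; W -> b; X -> b.

S -> d | Wd; W -> b | bd | bXd; X -> W | b | jj | jjW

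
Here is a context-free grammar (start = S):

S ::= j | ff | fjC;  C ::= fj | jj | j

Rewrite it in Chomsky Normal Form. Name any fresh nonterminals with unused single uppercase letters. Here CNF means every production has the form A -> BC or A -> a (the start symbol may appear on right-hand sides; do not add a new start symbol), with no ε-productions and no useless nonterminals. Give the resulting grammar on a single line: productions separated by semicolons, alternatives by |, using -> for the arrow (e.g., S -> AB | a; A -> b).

S -> j | AA | AD; A -> f; B -> j; C -> j | AB | BB; D -> BC

No ε-productions.
No unit productions to eliminate.
TERM: introduce A -> f, B -> j and substitute in every rule of length ≥2.
BIN: S -> ABC becomes S -> AD, D -> BC.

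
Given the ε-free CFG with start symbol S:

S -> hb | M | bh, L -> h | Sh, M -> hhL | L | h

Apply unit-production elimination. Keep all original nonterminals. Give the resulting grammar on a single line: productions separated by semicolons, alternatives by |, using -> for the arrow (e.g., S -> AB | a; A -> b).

S -> h | Sh | bh | hb | hhL; L -> h | Sh; M -> h | Sh | hhL

Unit productions: M->L, S->M.
Unit pairs (A ⇒* B via units): (M,L), (S,L), (S,M).
S: inherits non-unit rules of {L, M, S} → Sh | bh | h | hb | hhL.
L: inherits non-unit rules of {L} → Sh | h.
M: inherits non-unit rules of {L, M} → Sh | h | hhL.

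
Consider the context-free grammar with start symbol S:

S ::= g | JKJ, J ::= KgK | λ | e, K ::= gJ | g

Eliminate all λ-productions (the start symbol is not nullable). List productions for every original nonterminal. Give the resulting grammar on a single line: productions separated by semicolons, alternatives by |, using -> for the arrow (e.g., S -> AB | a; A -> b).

S -> K | g | JK | KJ | JKJ; J -> e | KgK; K -> g | gJ

Nullable set: {J}.
S -> JKJ: J, J nullable, giving JK | JKJ | K | KJ.
Drop J -> λ.
K -> gJ: J nullable, giving g | gJ.
Unchanged (no nullable symbols): S -> g; J -> KgK; J -> e; K -> g.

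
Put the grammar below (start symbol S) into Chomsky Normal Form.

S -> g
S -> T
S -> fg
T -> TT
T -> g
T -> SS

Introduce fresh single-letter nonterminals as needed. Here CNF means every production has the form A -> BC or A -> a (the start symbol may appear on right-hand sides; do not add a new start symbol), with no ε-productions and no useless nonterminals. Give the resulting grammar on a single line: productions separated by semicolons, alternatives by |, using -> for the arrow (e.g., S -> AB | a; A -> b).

No ε-productions.
After unit-elimination: S -> g | SS | TT | fg; T -> g | SS | TT.
TERM: introduce A -> f, B -> g and substitute in every rule of length ≥2.

S -> g | AB | SS | TT; A -> f; B -> g; T -> g | SS | TT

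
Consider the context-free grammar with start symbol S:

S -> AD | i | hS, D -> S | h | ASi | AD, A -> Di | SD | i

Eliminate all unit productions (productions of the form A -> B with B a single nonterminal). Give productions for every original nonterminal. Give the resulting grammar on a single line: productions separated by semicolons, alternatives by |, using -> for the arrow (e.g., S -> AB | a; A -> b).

Unit productions: D->S.
Unit pairs (A ⇒* B via units): (D,S).
S: inherits non-unit rules of {S} → AD | hS | i.
A: inherits non-unit rules of {A} → Di | SD | i.
D: inherits non-unit rules of {D, S} → AD | ASi | h | hS | i.

S -> i | AD | hS; A -> i | Di | SD; D -> h | i | AD | hS | ASi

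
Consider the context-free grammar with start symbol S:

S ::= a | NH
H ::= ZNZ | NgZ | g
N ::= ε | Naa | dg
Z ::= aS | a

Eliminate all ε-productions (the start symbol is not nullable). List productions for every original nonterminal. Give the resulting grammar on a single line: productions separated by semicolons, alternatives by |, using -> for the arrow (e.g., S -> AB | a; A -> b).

Nullable set: {N}.
S -> NH: N nullable, giving H | NH.
H -> NgZ: N nullable, giving NgZ | gZ.
H -> ZNZ: N nullable, giving ZNZ | ZZ.
Drop N -> ε.
N -> Naa: N nullable, giving Naa | aa.
Unchanged (no nullable symbols): S -> a; H -> g; N -> dg; Z -> a; Z -> aS.

S -> H | a | NH; H -> g | ZZ | gZ | NgZ | ZNZ; N -> aa | dg | Naa; Z -> a | aS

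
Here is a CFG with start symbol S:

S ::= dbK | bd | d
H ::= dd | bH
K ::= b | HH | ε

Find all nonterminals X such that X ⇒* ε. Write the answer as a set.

{K}

Directly nullable (have an ε-rule): {K}.
Not nullable: H, S — each has a terminal in every rule's right-hand side or depends on a non-nullable symbol.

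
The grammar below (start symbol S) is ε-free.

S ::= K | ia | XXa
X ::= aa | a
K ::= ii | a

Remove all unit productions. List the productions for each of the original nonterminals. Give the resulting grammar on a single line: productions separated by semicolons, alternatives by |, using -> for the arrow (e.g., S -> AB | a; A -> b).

S -> a | ia | ii | XXa; K -> a | ii; X -> a | aa

Unit productions: S->K.
Unit pairs (A ⇒* B via units): (S,K).
S: inherits non-unit rules of {K, S} → XXa | a | ia | ii.
K: inherits non-unit rules of {K} → a | ii.
X: inherits non-unit rules of {X} → a | aa.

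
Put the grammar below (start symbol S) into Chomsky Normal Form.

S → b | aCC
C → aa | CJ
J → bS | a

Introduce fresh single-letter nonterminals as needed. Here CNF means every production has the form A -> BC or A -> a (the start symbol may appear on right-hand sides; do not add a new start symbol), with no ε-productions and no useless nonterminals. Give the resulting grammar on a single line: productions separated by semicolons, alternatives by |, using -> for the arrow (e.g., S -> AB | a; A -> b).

No ε-productions.
No unit productions to eliminate.
TERM: introduce A -> a, B -> b and substitute in every rule of length ≥2.
BIN: S -> ACC becomes S -> AD, D -> CC.

S -> b | AD; A -> a; B -> b; C -> AA | CJ; D -> CC; J -> a | BS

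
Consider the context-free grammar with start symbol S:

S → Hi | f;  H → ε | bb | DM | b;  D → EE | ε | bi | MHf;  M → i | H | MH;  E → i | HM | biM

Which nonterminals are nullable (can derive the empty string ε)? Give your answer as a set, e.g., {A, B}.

{D, E, H, M}

Directly nullable (have an ε-rule): {D, H}.
M is nullable via M -> H (every symbol on the right is already known nullable).
E is nullable via E -> HM (every symbol on the right is already known nullable).
Not nullable: S — each has a terminal in every rule's right-hand side or depends on a non-nullable symbol.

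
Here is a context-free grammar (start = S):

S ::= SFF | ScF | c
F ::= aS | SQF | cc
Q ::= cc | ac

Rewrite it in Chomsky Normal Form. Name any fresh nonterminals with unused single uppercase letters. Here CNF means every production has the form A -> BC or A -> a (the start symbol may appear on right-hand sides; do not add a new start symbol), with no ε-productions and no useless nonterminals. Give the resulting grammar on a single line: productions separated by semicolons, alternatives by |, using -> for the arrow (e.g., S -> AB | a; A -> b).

No ε-productions.
No unit productions to eliminate.
TERM: introduce A -> a, B -> c and substitute in every rule of length ≥2.
BIN: F -> SQF becomes F -> SC, C -> QF; S -> SBF becomes S -> SD, D -> BF; S -> SFF becomes S -> SE, E -> FF.

S -> c | SD | SE; A -> a; B -> c; C -> QF; D -> BF; E -> FF; F -> AS | BB | SC; Q -> AB | BB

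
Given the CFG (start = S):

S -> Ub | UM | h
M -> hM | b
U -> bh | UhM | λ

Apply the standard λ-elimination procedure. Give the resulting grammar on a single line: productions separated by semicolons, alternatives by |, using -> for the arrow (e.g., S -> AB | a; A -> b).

S -> M | b | h | UM | Ub; M -> b | hM; U -> bh | hM | UhM

Nullable set: {U}.
S -> UM: U nullable, giving M | UM.
S -> Ub: U nullable, giving Ub | b.
Drop U -> λ.
U -> UhM: U nullable, giving UhM | hM.
Unchanged (no nullable symbols): S -> h; M -> b; M -> hM; U -> bh.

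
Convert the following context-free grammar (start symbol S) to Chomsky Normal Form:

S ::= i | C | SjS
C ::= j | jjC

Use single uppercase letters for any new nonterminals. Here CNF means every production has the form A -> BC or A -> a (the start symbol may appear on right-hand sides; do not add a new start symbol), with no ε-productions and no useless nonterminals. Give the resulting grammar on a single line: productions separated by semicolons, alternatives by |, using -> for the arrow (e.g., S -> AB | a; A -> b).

No ε-productions.
After unit-elimination: S -> i | j | SjS | jjC; C -> j | jjC.
TERM: introduce A -> j and substitute in every rule of length ≥2.
BIN: C -> AAC becomes C -> AB, B -> AC; S -> AAC becomes S -> AD, D -> AC; S -> SAS becomes S -> SE, E -> AS.

S -> i | j | AD | SE; A -> j; B -> AC; C -> j | AB; D -> AC; E -> AS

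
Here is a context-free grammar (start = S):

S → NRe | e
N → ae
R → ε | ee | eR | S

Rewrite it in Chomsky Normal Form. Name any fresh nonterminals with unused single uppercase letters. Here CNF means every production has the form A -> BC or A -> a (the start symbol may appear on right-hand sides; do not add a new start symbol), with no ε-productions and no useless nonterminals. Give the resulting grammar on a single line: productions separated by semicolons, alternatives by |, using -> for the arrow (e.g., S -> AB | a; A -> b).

Nullable: {R}; after ε-elimination: S -> e | Ne | NRe; N -> ae; R -> S | e | eR | ee.
After unit-elimination: S -> e | Ne | NRe; N -> ae; R -> e | Ne | eR | ee | NRe.
TERM: introduce A -> a, B -> e and substitute in every rule of length ≥2.
BIN: R -> NRB becomes R -> NC, C -> RB; S -> NRB becomes S -> ND, D -> RB.

S -> e | NB | ND; A -> a; B -> e; C -> RB; D -> RB; N -> AB; R -> e | BB | BR | NB | NC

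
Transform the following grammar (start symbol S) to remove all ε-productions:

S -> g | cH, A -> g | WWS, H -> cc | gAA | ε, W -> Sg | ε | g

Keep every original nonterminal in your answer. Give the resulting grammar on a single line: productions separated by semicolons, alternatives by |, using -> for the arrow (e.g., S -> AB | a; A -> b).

S -> c | g | cH; A -> S | g | WS | WWS; H -> cc | gAA; W -> g | Sg

Nullable set: {H, W}.
S -> cH: H nullable, giving c | cH.
A -> WWS: W, W nullable, giving S | WS | WWS.
Drop H -> ε.
Drop W -> ε.
Unchanged (no nullable symbols): S -> g; A -> g; H -> cc; H -> gAA; W -> Sg; W -> g.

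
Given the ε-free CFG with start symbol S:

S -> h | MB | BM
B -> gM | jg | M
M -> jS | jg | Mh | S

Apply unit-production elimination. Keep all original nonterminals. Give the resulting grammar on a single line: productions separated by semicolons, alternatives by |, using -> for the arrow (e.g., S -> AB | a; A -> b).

S -> h | BM | MB; B -> h | BM | MB | Mh | gM | jS | jg; M -> h | BM | MB | Mh | jS | jg

Unit productions: B->M, M->S.
Unit pairs (A ⇒* B via units): (B,M), (B,S), (M,S).
S: inherits non-unit rules of {S} → BM | MB | h.
B: inherits non-unit rules of {B, M, S} → BM | MB | Mh | gM | h | jS | jg.
M: inherits non-unit rules of {M, S} → BM | MB | Mh | h | jS | jg.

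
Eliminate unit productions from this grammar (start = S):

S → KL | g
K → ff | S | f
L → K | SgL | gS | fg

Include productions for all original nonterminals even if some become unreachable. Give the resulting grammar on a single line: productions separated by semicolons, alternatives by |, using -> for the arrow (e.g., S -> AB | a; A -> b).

Unit productions: K->S, L->K.
Unit pairs (A ⇒* B via units): (K,S), (L,K), (L,S).
S: inherits non-unit rules of {S} → KL | g.
K: inherits non-unit rules of {K, S} → KL | f | ff | g.
L: inherits non-unit rules of {K, L, S} → KL | SgL | f | ff | fg | g | gS.

S -> g | KL; K -> f | g | KL | ff; L -> f | g | KL | ff | fg | gS | SgL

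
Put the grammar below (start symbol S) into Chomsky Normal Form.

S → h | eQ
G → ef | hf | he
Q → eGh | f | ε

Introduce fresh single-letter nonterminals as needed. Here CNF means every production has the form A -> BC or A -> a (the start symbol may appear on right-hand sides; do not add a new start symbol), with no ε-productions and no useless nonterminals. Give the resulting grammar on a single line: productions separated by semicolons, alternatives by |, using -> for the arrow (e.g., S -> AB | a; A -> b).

Nullable: {Q}; after ε-elimination: S -> e | h | eQ; G -> ef | he | hf; Q -> f | eGh.
No unit productions to eliminate.
TERM: introduce A -> e, B -> f, C -> h and substitute in every rule of length ≥2.
BIN: Q -> AGC becomes Q -> AD, D -> GC.

S -> e | h | AQ; A -> e; B -> f; C -> h; D -> GC; G -> AB | CA | CB; Q -> f | AD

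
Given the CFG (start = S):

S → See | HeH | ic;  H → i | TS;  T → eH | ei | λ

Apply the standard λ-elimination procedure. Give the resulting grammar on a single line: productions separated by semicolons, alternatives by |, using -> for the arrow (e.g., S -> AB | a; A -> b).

S -> ic | HeH | See; H -> S | i | TS; T -> eH | ei

Nullable set: {T}.
H -> TS: T nullable, giving S | TS.
Drop T -> λ.
Unchanged (no nullable symbols): S -> HeH; S -> See; S -> ic; H -> i; T -> eH; T -> ei.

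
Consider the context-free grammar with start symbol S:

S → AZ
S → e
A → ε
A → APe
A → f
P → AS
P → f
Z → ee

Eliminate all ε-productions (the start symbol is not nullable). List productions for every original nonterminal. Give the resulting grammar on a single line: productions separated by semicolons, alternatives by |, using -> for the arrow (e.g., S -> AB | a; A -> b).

S -> Z | e | AZ; A -> f | Pe | APe; P -> S | f | AS; Z -> ee

Nullable set: {A}.
S -> AZ: A nullable, giving AZ | Z.
Drop A -> ε.
A -> APe: A nullable, giving APe | Pe.
P -> AS: A nullable, giving AS | S.
Unchanged (no nullable symbols): S -> e; A -> f; P -> f; Z -> ee.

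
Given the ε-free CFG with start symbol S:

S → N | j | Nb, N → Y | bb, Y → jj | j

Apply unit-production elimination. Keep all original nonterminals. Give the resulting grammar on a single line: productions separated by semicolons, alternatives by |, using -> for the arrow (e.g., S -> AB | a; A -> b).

S -> j | Nb | bb | jj; N -> j | bb | jj; Y -> j | jj

Unit productions: N->Y, S->N.
Unit pairs (A ⇒* B via units): (N,Y), (S,N), (S,Y).
S: inherits non-unit rules of {N, S, Y} → Nb | bb | j | jj.
N: inherits non-unit rules of {N, Y} → bb | j | jj.
Y: inherits non-unit rules of {Y} → j | jj.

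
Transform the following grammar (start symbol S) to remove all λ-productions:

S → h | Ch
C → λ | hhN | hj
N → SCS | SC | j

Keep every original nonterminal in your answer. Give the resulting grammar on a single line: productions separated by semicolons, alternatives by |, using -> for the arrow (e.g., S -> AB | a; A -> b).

Nullable set: {C}.
S -> Ch: C nullable, giving Ch | h.
Drop C -> λ.
N -> SC: C nullable, giving S | SC.
N -> SCS: C nullable, giving SCS | SS.
Unchanged (no nullable symbols): S -> h; C -> hhN; C -> hj; N -> j.

S -> h | Ch; C -> hj | hhN; N -> S | j | SC | SS | SCS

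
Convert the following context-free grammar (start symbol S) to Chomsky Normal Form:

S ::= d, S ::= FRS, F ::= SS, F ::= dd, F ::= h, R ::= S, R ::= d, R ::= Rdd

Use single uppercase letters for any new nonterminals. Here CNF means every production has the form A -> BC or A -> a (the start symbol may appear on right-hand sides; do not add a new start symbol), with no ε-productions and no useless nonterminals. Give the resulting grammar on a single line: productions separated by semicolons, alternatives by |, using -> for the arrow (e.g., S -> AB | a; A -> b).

S -> d | FD; A -> d; B -> RS; C -> AA; D -> RS; F -> h | AA | SS; R -> d | FB | RC

No ε-productions.
After unit-elimination: S -> d | FRS; F -> h | SS | dd; R -> d | FRS | Rdd.
TERM: introduce A -> d and substitute in every rule of length ≥2.
BIN: R -> FRS becomes R -> FB, B -> RS; R -> RAA becomes R -> RC, C -> AA; S -> FRS becomes S -> FD, D -> RS.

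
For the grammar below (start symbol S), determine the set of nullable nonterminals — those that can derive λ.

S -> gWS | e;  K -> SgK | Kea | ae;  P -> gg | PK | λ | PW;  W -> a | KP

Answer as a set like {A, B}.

{P}

Directly nullable (have an ε-rule): {P}.
Not nullable: K, S, W — each has a terminal in every rule's right-hand side or depends on a non-nullable symbol.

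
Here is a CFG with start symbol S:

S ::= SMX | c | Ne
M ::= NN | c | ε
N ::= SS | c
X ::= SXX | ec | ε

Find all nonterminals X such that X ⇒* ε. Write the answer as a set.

Directly nullable (have an ε-rule): {M, X}.
Not nullable: N, S — each has a terminal in every rule's right-hand side or depends on a non-nullable symbol.

{M, X}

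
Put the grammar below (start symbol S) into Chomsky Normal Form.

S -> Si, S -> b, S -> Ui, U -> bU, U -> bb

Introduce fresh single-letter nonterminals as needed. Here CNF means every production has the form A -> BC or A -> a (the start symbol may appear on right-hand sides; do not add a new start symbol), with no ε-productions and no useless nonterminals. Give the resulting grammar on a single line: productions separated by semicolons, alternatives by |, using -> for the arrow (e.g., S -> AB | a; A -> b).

S -> b | SA | UA; A -> i; B -> b; U -> BB | BU

No ε-productions.
No unit productions to eliminate.
TERM: introduce B -> b, A -> i and substitute in every rule of length ≥2.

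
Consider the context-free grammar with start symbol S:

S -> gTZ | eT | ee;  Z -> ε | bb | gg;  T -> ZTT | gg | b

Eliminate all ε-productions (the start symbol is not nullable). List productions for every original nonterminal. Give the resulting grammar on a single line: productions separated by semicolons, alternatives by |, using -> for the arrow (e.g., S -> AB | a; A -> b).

Nullable set: {Z}.
S -> gTZ: Z nullable, giving gT | gTZ.
T -> ZTT: Z nullable, giving TT | ZTT.
Drop Z -> ε.
Unchanged (no nullable symbols): S -> eT; S -> ee; T -> b; T -> gg; Z -> bb; Z -> gg.

S -> eT | ee | gT | gTZ; T -> b | TT | gg | ZTT; Z -> bb | gg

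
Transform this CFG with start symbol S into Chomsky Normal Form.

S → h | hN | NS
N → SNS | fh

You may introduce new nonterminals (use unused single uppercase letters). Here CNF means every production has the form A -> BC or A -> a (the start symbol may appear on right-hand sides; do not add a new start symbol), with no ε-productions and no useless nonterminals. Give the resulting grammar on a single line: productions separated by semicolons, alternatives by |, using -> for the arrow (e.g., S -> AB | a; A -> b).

No ε-productions.
No unit productions to eliminate.
TERM: introduce A -> f, B -> h and substitute in every rule of length ≥2.
BIN: N -> SNS becomes N -> SC, C -> NS.

S -> h | BN | NS; A -> f; B -> h; C -> NS; N -> AB | SC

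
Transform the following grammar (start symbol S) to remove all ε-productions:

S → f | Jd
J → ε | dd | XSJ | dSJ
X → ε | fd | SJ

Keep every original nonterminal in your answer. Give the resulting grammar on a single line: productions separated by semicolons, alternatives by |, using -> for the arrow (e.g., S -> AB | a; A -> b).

S -> d | f | Jd; J -> S | SJ | XS | dS | dd | XSJ | dSJ; X -> S | SJ | fd

Nullable set: {J, X}.
S -> Jd: J nullable, giving Jd | d.
Drop J -> ε.
J -> XSJ: X, J nullable, giving S | SJ | XS | XSJ.
J -> dSJ: J nullable, giving dS | dSJ.
Drop X -> ε.
X -> SJ: J nullable, giving S | SJ.
Unchanged (no nullable symbols): S -> f; J -> dd; X -> fd.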